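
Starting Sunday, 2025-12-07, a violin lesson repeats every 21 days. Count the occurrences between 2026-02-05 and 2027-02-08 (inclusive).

Occurrences land 21·i days after 2025-12-07 for i = 0, 1, 2, …
2026-02-05 is 60 days after the start; 60 ÷ 21 = 2 remainder 18; since the remainder is 18, round up to i = 3. First occurrence in the window: #4 on 2026-02-08 (3×21 = 63 days in).
2027-02-08 is 428 days after the start; 428 ÷ 21 = 20 remainder 8. Last occurrence in the window: #21 on 2027-01-31.
Occurrences #4 through #21: 18 in total.

18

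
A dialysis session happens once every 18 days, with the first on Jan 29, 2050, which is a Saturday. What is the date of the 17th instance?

The 17th occurrence is 16 intervals after the first: 16 × 18 = 288 days after Jan 29, 2050.
Jan has 31 days — 2 days to the end of Jan leaves 286.
Feb has 28 days (258 left).
Mar has 31 days (227 left).
Apr has 30 days (197 left).
May has 31 days (166 left).
Jun has 30 days (136 left).
Jul has 31 days (105 left).
Aug has 31 days (74 left).
Sep has 30 days (44 left).
Oct has 31 days (13 left).
13 days into Nov → Nov 13, 2050.

Nov 13, 2050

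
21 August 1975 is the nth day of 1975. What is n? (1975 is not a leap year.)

Days in months before August: 31 + 28 + 31 + 30 + 31 + 30 + 31 = 212.
Plus 21 days into August → day 233.

233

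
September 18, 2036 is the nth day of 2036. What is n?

Days in months before September: 31 + 29 + 31 + 30 + 31 + 30 + 31 + 31 = 244.
Plus 18 days into September → day 262.

262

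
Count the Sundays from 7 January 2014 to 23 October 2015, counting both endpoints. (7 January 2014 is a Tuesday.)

93

7 January 2014 is a Tuesday; the first Sunday on or after it is 12 January 2014 (5 days later).
From 12 January 2014 to 23 October 2015: 353 + 296 = 649 days (rest of 2014, to 23 October 2015 in 2015).
649 ÷ 7 = 92 full weeks with remainder 5, so 92 more Sundays after the first → 93.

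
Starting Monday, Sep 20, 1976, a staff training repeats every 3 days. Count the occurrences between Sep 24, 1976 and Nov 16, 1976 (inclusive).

Occurrences land 3·i days after Sep 20, 1976 for i = 0, 1, 2, …
Sep 24, 1976 is 4 days after the start; 4 ÷ 3 = 1 remainder 1; since the remainder is 1, round up to i = 2. First occurrence in the window: #3 on Sep 26, 1976 (2×3 = 6 days in).
Nov 16, 1976 is 57 days after the start; 57 ÷ 3 = 19 remainder 0. Last occurrence in the window: #20 on Nov 16, 1976.
Occurrences #3 through #20: 18 in total.

18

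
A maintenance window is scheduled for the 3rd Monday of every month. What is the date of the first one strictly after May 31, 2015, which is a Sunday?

Jun 15, 2015

May 2015 starts on a Friday; its first Monday is the 4th, so the 3rd Monday is the 18th — May 18, 2015.
That is not after May 31, 2015, so look at Jun 2015.
Jun 2015 starts on a Monday; its first Monday is the 1st, so the 3rd Monday is the 15th — Jun 15, 2015.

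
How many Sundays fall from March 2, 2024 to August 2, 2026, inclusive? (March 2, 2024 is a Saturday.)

March 2, 2024 is a Saturday; the first Sunday on or after it is March 3, 2024 (1 day later).
From March 3, 2024 to August 2, 2026: 303 + 365 + 214 = 882 days (rest of 2024, 2025, to August 2, 2026 in 2026).
882 ÷ 7 = 126 full weeks with remainder 0, so 126 more Sundays after the first → 127.

127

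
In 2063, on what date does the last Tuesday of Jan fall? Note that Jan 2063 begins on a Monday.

Jan 30, 2063

Jan 2063 begins on a Monday, so the first Tuesday is Jan 2 (1 day later).
Jan 2063 has 31 days. Adding weeks: 2, 9, 16, 23, 30 — the last one ≤ 31 is the 30th.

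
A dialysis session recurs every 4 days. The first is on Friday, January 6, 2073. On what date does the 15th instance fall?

March 3, 2073

The 15th occurrence is 14 intervals after the first: 14 × 4 = 56 days after January 6, 2073.
January has 31 days — 25 days to the end of January leaves 31.
February has 28 days (3 left).
3 days into March → March 3, 2073.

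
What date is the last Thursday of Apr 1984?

The first Thursday of Apr 1984 is Apr 5.
Apr 1984 has 30 days. Adding weeks: 5, 12, 19, 26 — the last one ≤ 30 is the 26th.

Apr 26, 1984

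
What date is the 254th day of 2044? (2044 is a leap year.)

Jan has 31 days (254 − 31 = 223 remain).
Feb has 29 days (223 − 29 = 194 remain).
Mar has 31 days (194 − 31 = 163 remain).
Apr has 30 days (163 − 30 = 133 remain).
May has 31 days (133 − 31 = 102 remain).
Jun has 30 days (102 − 30 = 72 remain).
Jul has 31 days (72 − 31 = 41 remain).
Aug has 31 days (41 − 31 = 10 remain).
10 into Sep → Sep 10.

Sep 10, 2044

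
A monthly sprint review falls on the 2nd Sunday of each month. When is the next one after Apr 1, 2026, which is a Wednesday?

Apr 2026 starts on a Wednesday; its first Sunday is the 5th, so the 2nd Sunday is the 12th — Apr 12, 2026.
Apr 12, 2026 is after Apr 1, 2026, so that is the next one.

Apr 12, 2026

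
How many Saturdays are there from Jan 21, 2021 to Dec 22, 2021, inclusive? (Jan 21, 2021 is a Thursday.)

48

Jan 21, 2021 is a Thursday; the first Saturday on or after it is Jan 23, 2021 (2 days later).
From Jan 23, 2021 to Dec 22, 2021: 8 + 28 + 31 + 30 + 31 + 30 + 31 + 31 + 30 + 31 + 30 + 22 = 333 days (rest of Jan, Feb, Mar, Apr, May, Jun, Jul, Aug, Sep, Oct, Nov, Dec).
333 ÷ 7 = 47 full weeks with remainder 4, so 47 more Saturdays after the first → 48.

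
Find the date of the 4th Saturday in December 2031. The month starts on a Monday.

December 2031 begins on a Monday, so the first Saturday is December 6 (5 days later).
The 4th Saturday is 3 weeks later: 6 + 21 = 27.

December 27, 2031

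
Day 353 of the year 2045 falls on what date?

2045-12-19

January has 31 days (353 − 31 = 322 remain).
February has 28 days (322 − 28 = 294 remain).
March has 31 days (294 − 31 = 263 remain).
April has 30 days (263 − 30 = 233 remain).
May has 31 days (233 − 31 = 202 remain).
June has 30 days (202 − 30 = 172 remain).
July has 31 days (172 − 31 = 141 remain).
August has 31 days (141 − 31 = 110 remain).
September has 30 days (110 − 30 = 80 remain).
October has 31 days (80 − 31 = 49 remain).
November has 30 days (49 − 30 = 19 remain).
19 into December → December 19.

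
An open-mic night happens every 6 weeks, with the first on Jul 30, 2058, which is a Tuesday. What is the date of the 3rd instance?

Oct 22, 2058

The 3rd occurrence is 2 intervals after the first: 2 × 42 = 84 days after Jul 30, 2058.
Jul has 31 days — 1 day to the end of Jul leaves 83.
Aug has 31 days (52 left).
Sep has 30 days (22 left).
22 days into Oct → Oct 22, 2058.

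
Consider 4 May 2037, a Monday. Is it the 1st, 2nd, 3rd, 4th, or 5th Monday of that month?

1st

Day 4 falls in week ⌈4/7⌉ of the month.
Days 1–7 hold the 1st Monday, 8–14 the 2nd, 15–21 the 3rd, 22–28 the 4th, 29–31 the 5th.
4 is in the range for the 1st.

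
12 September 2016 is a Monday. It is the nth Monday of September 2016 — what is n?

Day 12 falls in week ⌈12/7⌉ of the month.
Days 1–7 hold the 1st Monday, 8–14 the 2nd, 15–21 the 3rd, 22–28 the 4th, 29–31 the 5th.
12 is in the range for the 2nd.

2nd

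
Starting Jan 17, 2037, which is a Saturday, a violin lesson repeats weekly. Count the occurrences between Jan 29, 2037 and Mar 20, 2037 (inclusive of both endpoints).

Occurrences land 7·i days after Jan 17, 2037 for i = 0, 1, 2, …
Jan 29, 2037 is 12 days after the start; 12 ÷ 7 = 1 remainder 5; since the remainder is 5, round up to i = 2. First occurrence in the window: #3 on Jan 31, 2037 (2×7 = 14 days in).
Mar 20, 2037 is 62 days after the start; 62 ÷ 7 = 8 remainder 6. Last occurrence in the window: #9 on Mar 14, 2037.
Occurrences #3 through #9: 7 in total.

7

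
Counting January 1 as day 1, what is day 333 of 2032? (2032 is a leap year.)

Nov 28, 2032

Jan has 31 days (333 − 31 = 302 remain).
Feb has 29 days (302 − 29 = 273 remain).
Mar has 31 days (273 − 31 = 242 remain).
Apr has 30 days (242 − 30 = 212 remain).
May has 31 days (212 − 31 = 181 remain).
Jun has 30 days (181 − 30 = 151 remain).
Jul has 31 days (151 − 31 = 120 remain).
Aug has 31 days (120 − 31 = 89 remain).
Sep has 30 days (89 − 30 = 59 remain).
Oct has 31 days (59 − 31 = 28 remain).
28 into Nov → Nov 28.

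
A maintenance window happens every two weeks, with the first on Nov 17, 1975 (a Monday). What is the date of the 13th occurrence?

May 3, 1976

The 13th occurrence is 12 intervals after the first: 12 × 14 = 168 days after Nov 17, 1975.
Nov has 30 days — 13 days to the end of Nov leaves 155.
Dec has 31 days (124 left).
Jan has 31 days (93 left).
Feb has 29 days (64 left).
Mar has 31 days (33 left).
Apr has 30 days (3 left).
3 days into May → May 3, 1976.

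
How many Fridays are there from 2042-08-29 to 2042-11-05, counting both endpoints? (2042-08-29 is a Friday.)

2042-08-29 is a Friday; the first Friday on or after it is 2042-08-29.
From 2042-08-29 to 2042-11-05: 2 + 30 + 31 + 5 = 68 days (rest of August, September, October, November).
68 ÷ 7 = 9 full weeks with remainder 5, so 9 more Fridays after the first → 10.

10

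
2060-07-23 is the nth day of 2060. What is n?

Days in months before July: 31 + 29 + 31 + 30 + 31 + 30 = 182.
Plus 23 days into July → day 205.

205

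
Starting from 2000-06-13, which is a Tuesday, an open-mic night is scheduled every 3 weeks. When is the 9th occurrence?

The 9th occurrence is 8 intervals after the first: 8 × 21 = 168 days after 2000-06-13.
June has 30 days — 17 days to the end of June leaves 151.
July has 31 days (120 left).
August has 31 days (89 left).
September has 30 days (59 left).
October has 31 days (28 left).
28 days into November → 2000-11-28.

2000-11-28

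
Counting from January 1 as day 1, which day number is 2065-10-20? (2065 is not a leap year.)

Days in months before October: 31 + 28 + 31 + 30 + 31 + 30 + 31 + 31 + 30 = 273.
Plus 20 days into October → day 293.

293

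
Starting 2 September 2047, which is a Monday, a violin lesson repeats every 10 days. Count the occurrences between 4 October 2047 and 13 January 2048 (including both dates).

10

Occurrences land 10·i days after 2 September 2047 for i = 0, 1, 2, …
4 October 2047 is 32 days after the start; 32 ÷ 10 = 3 remainder 2; since the remainder is 2, round up to i = 4. First occurrence in the window: #5 on 12 October 2047 (4×10 = 40 days in).
13 January 2048 is 133 days after the start; 133 ÷ 10 = 13 remainder 3. Last occurrence in the window: #14 on 10 January 2048.
Occurrences #5 through #14: 10 in total.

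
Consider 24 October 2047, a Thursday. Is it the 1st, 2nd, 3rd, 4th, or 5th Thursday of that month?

Day 24 falls in week ⌈24/7⌉ of the month.
Days 1–7 hold the 1st Thursday, 8–14 the 2nd, 15–21 the 3rd, 22–28 the 4th, 29–31 the 5th.
24 is in the range for the 4th.

4th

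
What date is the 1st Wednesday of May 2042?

7 May 2042

May 2042 begins on a Thursday, so the first Wednesday is May 7 (6 days later).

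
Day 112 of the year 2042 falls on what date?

January has 31 days (112 − 31 = 81 remain).
February has 28 days (81 − 28 = 53 remain).
March has 31 days (53 − 31 = 22 remain).
22 into April → April 22.

22 April 2042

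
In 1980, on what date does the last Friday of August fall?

29 August 1980

The first Friday of August 1980 is August 1.
August 1980 has 31 days. Adding weeks: 1, 8, 15, 22, 29 — the last one ≤ 31 is the 29th.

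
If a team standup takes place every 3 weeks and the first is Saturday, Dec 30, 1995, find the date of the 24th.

Apr 26, 1997

The 24th occurrence is 23 intervals after the first: 23 × 21 = 483 days after Dec 30, 1995.
Dec has 31 days — 1 day to the end of Dec leaves 482.
1996 has 366 days (116 left).
Jan has 31 days (85 left).
Feb has 28 days (57 left).
Mar has 31 days (26 left).
26 days into Apr → Apr 26, 1997.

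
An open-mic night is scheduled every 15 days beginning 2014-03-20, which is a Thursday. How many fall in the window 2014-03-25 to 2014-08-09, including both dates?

Occurrences land 15·i days after 2014-03-20 for i = 0, 1, 2, …
2014-03-25 is 5 days after the start; 5 ÷ 15 = 0 remainder 5; since the remainder is 5, round up to i = 1. First occurrence in the window: #2 on 2014-04-04 (1×15 = 15 days in).
2014-08-09 is 142 days after the start; 142 ÷ 15 = 9 remainder 7. Last occurrence in the window: #10 on 2014-08-02.
Occurrences #2 through #10: 9 in total.

9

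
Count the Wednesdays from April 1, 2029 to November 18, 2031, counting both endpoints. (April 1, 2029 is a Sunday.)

137

April 1, 2029 is a Sunday; the first Wednesday on or after it is April 4, 2029 (3 days later).
From April 4, 2029 to November 18, 2031: 271 + 365 + 322 = 958 days (rest of 2029, 2030, to November 18, 2031 in 2031).
958 ÷ 7 = 136 full weeks with remainder 6, so 136 more Wednesdays after the first → 137.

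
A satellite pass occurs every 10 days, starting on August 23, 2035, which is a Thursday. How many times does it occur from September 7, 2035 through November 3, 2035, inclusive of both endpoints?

6

Occurrences land 10·i days after August 23, 2035 for i = 0, 1, 2, …
September 7, 2035 is 15 days after the start; 15 ÷ 10 = 1 remainder 5; since the remainder is 5, round up to i = 2. First occurrence in the window: #3 on September 12, 2035 (2×10 = 20 days in).
November 3, 2035 is 72 days after the start; 72 ÷ 10 = 7 remainder 2. Last occurrence in the window: #8 on November 1, 2035.
Occurrences #3 through #8: 6 in total.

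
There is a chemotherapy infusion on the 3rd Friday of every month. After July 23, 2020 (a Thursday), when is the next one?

August 21, 2020

July 2020 starts on a Wednesday; its first Friday is the 3rd, so the 3rd Friday is the 17th — July 17, 2020.
That is not after July 23, 2020, so look at August 2020.
August 2020 starts on a Saturday; its first Friday is the 7th, so the 3rd Friday is the 21st — August 21, 2020.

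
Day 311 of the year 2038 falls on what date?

7 November 2038

January has 31 days (311 − 31 = 280 remain).
February has 28 days (280 − 28 = 252 remain).
March has 31 days (252 − 31 = 221 remain).
April has 30 days (221 − 30 = 191 remain).
May has 31 days (191 − 31 = 160 remain).
June has 30 days (160 − 30 = 130 remain).
July has 31 days (130 − 31 = 99 remain).
August has 31 days (99 − 31 = 68 remain).
September has 30 days (68 − 30 = 38 remain).
October has 31 days (38 − 31 = 7 remain).
7 into November → November 7.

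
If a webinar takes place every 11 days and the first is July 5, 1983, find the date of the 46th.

November 11, 1984

The 46th occurrence is 45 intervals after the first: 45 × 11 = 495 days after July 5, 1983.
July has 31 days — 26 days to the end of July leaves 469.
From end of July to end of 1983 is 153 days (316 left).
January has 31 days (285 left).
February has 29 days (256 left).
March has 31 days (225 left).
April has 30 days (195 left).
May has 31 days (164 left).
June has 30 days (134 left).
July has 31 days (103 left).
August has 31 days (72 left).
September has 30 days (42 left).
October has 31 days (11 left).
11 days into November → November 11, 1984.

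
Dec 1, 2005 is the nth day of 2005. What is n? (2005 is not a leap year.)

Days in months before Dec: 31 + 28 + 31 + 30 + 31 + 30 + 31 + 31 + 30 + 31 + 30 = 334.
Plus 1 day into Dec → day 335.

335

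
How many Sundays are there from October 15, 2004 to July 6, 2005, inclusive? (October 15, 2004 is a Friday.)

38

October 15, 2004 is a Friday; the first Sunday on or after it is October 17, 2004 (2 days later).
From October 17, 2004 to July 6, 2005: 14 + 30 + 31 + 31 + 28 + 31 + 30 + 31 + 30 + 6 = 262 days (rest of October, November, December, January, February, March, April, May, June, July).
262 ÷ 7 = 37 full weeks with remainder 3, so 37 more Sundays after the first → 38.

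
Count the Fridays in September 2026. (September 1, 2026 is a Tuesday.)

September 1, 2026 is a Tuesday; the first Friday on or after it is September 4, 2026 (3 days later).
From September 4, 2026 to September 30, 2026 is 30 − 4 = 26 days.
26 ÷ 7 = 3 full weeks with remainder 5, so 3 more Fridays after the first → 4.

4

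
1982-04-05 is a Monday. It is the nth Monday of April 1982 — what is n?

Day 5 falls in week ⌈5/7⌉ of the month.
Days 1–7 hold the 1st Monday, 8–14 the 2nd, 15–21 the 3rd, 22–28 the 4th, 29–31 the 5th.
5 is in the range for the 1st.

1st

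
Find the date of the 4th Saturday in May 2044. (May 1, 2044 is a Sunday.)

May 2044 begins on a Sunday, so the first Saturday is May 7 (6 days later).
The 4th Saturday is 3 weeks later: 7 + 21 = 28.

May 28, 2044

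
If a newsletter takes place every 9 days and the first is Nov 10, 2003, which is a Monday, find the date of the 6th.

The 6th occurrence is 5 intervals after the first: 5 × 9 = 45 days after Nov 10, 2003.
Nov has 30 days — 20 days to the end of Nov leaves 25.
25 days into Dec → Dec 25, 2003.

Dec 25, 2003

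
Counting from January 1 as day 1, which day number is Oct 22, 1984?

296

Days in months before Oct: 31 + 29 + 31 + 30 + 31 + 30 + 31 + 31 + 30 = 274.
Plus 22 days into Oct → day 296.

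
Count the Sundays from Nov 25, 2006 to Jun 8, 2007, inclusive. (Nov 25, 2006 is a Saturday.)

28

Nov 25, 2006 is a Saturday; the first Sunday on or after it is Nov 26, 2006 (1 day later).
From Nov 26, 2006 to Jun 8, 2007: 4 + 31 + 31 + 28 + 31 + 30 + 31 + 8 = 194 days (rest of Nov, Dec, Jan, Feb, Mar, Apr, May, Jun).
194 ÷ 7 = 27 full weeks with remainder 5, so 27 more Sundays after the first → 28.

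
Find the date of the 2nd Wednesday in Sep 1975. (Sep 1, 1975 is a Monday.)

Sep 1975 begins on a Monday, so the first Wednesday is Sep 3 (2 days later).
The 2nd Wednesday is 1 weeks later: 3 + 7 = 10.

Sep 10, 1975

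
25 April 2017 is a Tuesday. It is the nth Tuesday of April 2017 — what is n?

4th

Day 25 falls in week ⌈25/7⌉ of the month.
Days 1–7 hold the 1st Tuesday, 8–14 the 2nd, 15–21 the 3rd, 22–28 the 4th, 29–31 the 5th.
25 is in the range for the 4th.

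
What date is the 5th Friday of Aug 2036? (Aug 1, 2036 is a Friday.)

Aug 2036 begins on a Friday, so the first Friday is Aug 1.
The 5th Friday is 4 weeks later: 1 + 28 = 29.

Aug 29, 2036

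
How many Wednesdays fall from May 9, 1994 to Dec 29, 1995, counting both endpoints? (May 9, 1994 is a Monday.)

May 9, 1994 is a Monday; the first Wednesday on or after it is May 11, 1994 (2 days later).
From May 11, 1994 to Dec 29, 1995: 234 + 363 = 597 days (rest of 1994, to Dec 29, 1995 in 1995).
597 ÷ 7 = 85 full weeks with remainder 2, so 85 more Wednesdays after the first → 86.

86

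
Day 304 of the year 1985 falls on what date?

January has 31 days (304 − 31 = 273 remain).
February has 28 days (273 − 28 = 245 remain).
March has 31 days (245 − 31 = 214 remain).
April has 30 days (214 − 30 = 184 remain).
May has 31 days (184 − 31 = 153 remain).
June has 30 days (153 − 30 = 123 remain).
July has 31 days (123 − 31 = 92 remain).
August has 31 days (92 − 31 = 61 remain).
September has 30 days (61 − 30 = 31 remain).
31 into October → October 31.

1985-10-31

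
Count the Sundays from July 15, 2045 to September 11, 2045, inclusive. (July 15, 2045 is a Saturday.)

July 15, 2045 is a Saturday; the first Sunday on or after it is July 16, 2045 (1 day later).
From July 16, 2045 to September 11, 2045: 15 + 31 + 11 = 57 days (rest of July, August, September).
57 ÷ 7 = 8 full weeks with remainder 1, so 8 more Sundays after the first → 9.

9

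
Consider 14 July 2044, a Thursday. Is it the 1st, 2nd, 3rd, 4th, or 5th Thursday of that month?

2nd

Day 14 falls in week ⌈14/7⌉ of the month.
Days 1–7 hold the 1st Thursday, 8–14 the 2nd, 15–21 the 3rd, 22–28 the 4th, 29–31 the 5th.
14 is in the range for the 2nd.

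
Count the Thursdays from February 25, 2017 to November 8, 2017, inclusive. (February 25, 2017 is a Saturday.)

February 25, 2017 is a Saturday; the first Thursday on or after it is March 2, 2017 (5 days later).
From March 2, 2017 to November 8, 2017: 29 + 30 + 31 + 30 + 31 + 31 + 30 + 31 + 8 = 251 days (rest of March, April, May, June, July, August, September, October, November).
251 ÷ 7 = 35 full weeks with remainder 6, so 35 more Thursdays after the first → 36.

36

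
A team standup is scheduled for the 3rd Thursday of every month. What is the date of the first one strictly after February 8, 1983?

February 17, 1983

February 1983 starts on a Tuesday; its first Thursday is the 3rd, so the 3rd Thursday is the 17th — February 17, 1983.
February 17, 1983 is after February 8, 1983, so that is the next one.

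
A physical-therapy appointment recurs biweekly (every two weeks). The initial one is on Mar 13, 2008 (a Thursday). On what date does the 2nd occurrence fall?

Mar 27, 2008

The 2nd occurrence is 1 interval after the first: 1 × 14 = 14 days after Mar 13, 2008.
14 days later is Mar 27, 2008.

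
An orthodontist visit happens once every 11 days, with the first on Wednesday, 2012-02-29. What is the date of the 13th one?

The 13th occurrence is 12 intervals after the first: 12 × 11 = 132 days after 2012-02-29.
February has 29 days — 0 days to the end of February leaves 132.
March has 31 days (101 left).
April has 30 days (71 left).
May has 31 days (40 left).
June has 30 days (10 left).
10 days into July → 2012-07-10.

2012-07-10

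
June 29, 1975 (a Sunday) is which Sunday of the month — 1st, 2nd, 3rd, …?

Day 29 falls in week ⌈29/7⌉ of the month.
Days 1–7 hold the 1st Sunday, 8–14 the 2nd, 15–21 the 3rd, 22–28 the 4th, 29–31 the 5th.
29 is in the range for the 5th.

5th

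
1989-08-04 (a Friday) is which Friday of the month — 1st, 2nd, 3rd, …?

Day 4 falls in week ⌈4/7⌉ of the month.
Days 1–7 hold the 1st Friday, 8–14 the 2nd, 15–21 the 3rd, 22–28 the 4th, 29–31 the 5th.
4 is in the range for the 1st.

1st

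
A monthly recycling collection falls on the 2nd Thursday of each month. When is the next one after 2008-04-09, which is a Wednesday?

April 2008 starts on a Tuesday; its first Thursday is the 3rd, so the 2nd Thursday is the 10th — 2008-04-10.
2008-04-10 is after 2008-04-09, so that is the next one.

2008-04-10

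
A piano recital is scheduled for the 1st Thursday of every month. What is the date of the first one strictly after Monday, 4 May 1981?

7 May 1981

May 1981 starts on a Friday, so its 1st Thursday is 7 May 1981 (6 days in).
7 May 1981 is after 4 May 1981, so that is the next one.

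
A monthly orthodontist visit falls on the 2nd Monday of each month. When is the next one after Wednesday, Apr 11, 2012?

Apr 2012 starts on a Sunday; its first Monday is the 2nd, so the 2nd Monday is the 9th — Apr 9, 2012.
That is not after Apr 11, 2012, so look at May 2012.
May 2012 starts on a Tuesday; its first Monday is the 7th, so the 2nd Monday is the 14th — May 14, 2012.

May 14, 2012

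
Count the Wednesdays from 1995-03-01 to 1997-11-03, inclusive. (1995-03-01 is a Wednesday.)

140

1995-03-01 is a Wednesday; the first Wednesday on or after it is 1995-03-01.
From 1995-03-01 to 1997-11-03: 305 + 366 + 307 = 978 days (rest of 1995, 1996, to 1997-11-03 in 1997).
978 ÷ 7 = 139 full weeks with remainder 5, so 139 more Wednesdays after the first → 140.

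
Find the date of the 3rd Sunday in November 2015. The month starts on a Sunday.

November 2015 begins on a Sunday, so the first Sunday is November 1.
The 3rd Sunday is 2 weeks later: 1 + 14 = 15.

November 15, 2015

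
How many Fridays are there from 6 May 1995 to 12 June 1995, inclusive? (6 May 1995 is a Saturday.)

6 May 1995 is a Saturday; the first Friday on or after it is 12 May 1995 (6 days later).
From 12 May 1995 to 12 June 1995: 19 + 12 = 31 days (rest of May, June).
31 ÷ 7 = 4 full weeks with remainder 3, so 4 more Fridays after the first → 5.

5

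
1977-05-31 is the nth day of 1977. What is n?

Days in months before May: 31 + 28 + 31 + 30 = 120.
Plus 31 days into May → day 151.

151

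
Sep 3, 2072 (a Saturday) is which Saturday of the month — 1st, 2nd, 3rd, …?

1st

Day 3 falls in week ⌈3/7⌉ of the month.
Days 1–7 hold the 1st Saturday, 8–14 the 2nd, 15–21 the 3rd, 22–28 the 4th, 29–31 the 5th.
3 is in the range for the 1st.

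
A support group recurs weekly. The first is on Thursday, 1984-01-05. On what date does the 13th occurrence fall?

1984-03-29

The 13th occurrence is 12 intervals after the first: 12 × 7 = 84 days after 1984-01-05.
January has 31 days — 26 days to the end of January leaves 58.
February has 29 days (29 left).
29 days into March → 1984-03-29.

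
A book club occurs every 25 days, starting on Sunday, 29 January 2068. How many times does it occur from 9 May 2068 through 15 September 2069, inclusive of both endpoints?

Occurrences land 25·i days after 29 January 2068 for i = 0, 1, 2, …
9 May 2068 is 101 days after the start; 101 ÷ 25 = 4 remainder 1; since the remainder is 1, round up to i = 5. First occurrence in the window: #6 on 2 June 2068 (5×25 = 125 days in).
15 September 2069 is 595 days after the start; 595 ÷ 25 = 23 remainder 20. Last occurrence in the window: #24 on 26 August 2069.
Occurrences #6 through #24: 19 in total.

19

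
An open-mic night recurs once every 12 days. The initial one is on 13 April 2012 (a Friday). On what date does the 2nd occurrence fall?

25 April 2012

The 2nd occurrence is 1 interval after the first: 1 × 12 = 12 days after 13 April 2012.
12 days later is 25 April 2012.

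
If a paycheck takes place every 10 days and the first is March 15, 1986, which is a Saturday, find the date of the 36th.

February 28, 1987

The 36th occurrence is 35 intervals after the first: 35 × 10 = 350 days after March 15, 1986.
March has 31 days — 16 days to the end of March leaves 334.
April has 30 days (304 left).
May has 31 days (273 left).
June has 30 days (243 left).
July has 31 days (212 left).
August has 31 days (181 left).
September has 30 days (151 left).
October has 31 days (120 left).
November has 30 days (90 left).
December has 31 days (59 left).
January has 31 days (28 left).
28 days into February → February 28, 1987.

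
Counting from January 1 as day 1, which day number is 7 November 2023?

311

Days in months before November: 31 + 28 + 31 + 30 + 31 + 30 + 31 + 31 + 30 + 31 = 304.
Plus 7 days into November → day 311.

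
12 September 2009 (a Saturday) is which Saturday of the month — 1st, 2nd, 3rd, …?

Day 12 falls in week ⌈12/7⌉ of the month.
Days 1–7 hold the 1st Saturday, 8–14 the 2nd, 15–21 the 3rd, 22–28 the 4th, 29–31 the 5th.
12 is in the range for the 2nd.

2nd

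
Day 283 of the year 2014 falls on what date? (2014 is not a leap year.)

January has 31 days (283 − 31 = 252 remain).
February has 28 days (252 − 28 = 224 remain).
March has 31 days (224 − 31 = 193 remain).
April has 30 days (193 − 30 = 163 remain).
May has 31 days (163 − 31 = 132 remain).
June has 30 days (132 − 30 = 102 remain).
July has 31 days (102 − 31 = 71 remain).
August has 31 days (71 − 31 = 40 remain).
September has 30 days (40 − 30 = 10 remain).
10 into October → October 10.

October 10, 2014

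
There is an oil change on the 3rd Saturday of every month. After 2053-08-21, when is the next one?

August 2053 starts on a Friday; its first Saturday is the 2nd, so the 3rd Saturday is the 16th — 2053-08-16.
That is not after 2053-08-21, so look at September 2053.
September 2053 starts on a Monday; its first Saturday is the 6th, so the 3rd Saturday is the 20th — 2053-09-20.

2053-09-20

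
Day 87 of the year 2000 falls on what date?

27 March 2000

January has 31 days (87 − 31 = 56 remain).
February has 29 days (56 − 29 = 27 remain).
27 into March → March 27.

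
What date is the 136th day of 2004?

January has 31 days (136 − 31 = 105 remain).
February has 29 days (105 − 29 = 76 remain).
March has 31 days (76 − 31 = 45 remain).
April has 30 days (45 − 30 = 15 remain).
15 into May → May 15.

15 May 2004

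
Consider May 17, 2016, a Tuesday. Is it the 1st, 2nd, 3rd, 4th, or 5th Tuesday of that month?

3rd

Day 17 falls in week ⌈17/7⌉ of the month.
Days 1–7 hold the 1st Tuesday, 8–14 the 2nd, 15–21 the 3rd, 22–28 the 4th, 29–31 the 5th.
17 is in the range for the 3rd.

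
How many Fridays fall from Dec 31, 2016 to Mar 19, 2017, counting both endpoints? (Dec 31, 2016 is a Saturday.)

11

Dec 31, 2016 is a Saturday; the first Friday on or after it is Jan 6, 2017 (6 days later).
From Jan 6, 2017 to Mar 19, 2017: 25 + 28 + 19 = 72 days (rest of Jan, Feb, Mar).
72 ÷ 7 = 10 full weeks with remainder 2, so 10 more Fridays after the first → 11.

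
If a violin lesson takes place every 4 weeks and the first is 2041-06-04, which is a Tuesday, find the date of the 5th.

2041-09-24

The 5th occurrence is 4 intervals after the first: 4 × 28 = 112 days after 2041-06-04.
June has 30 days — 26 days to the end of June leaves 86.
July has 31 days (55 left).
August has 31 days (24 left).
24 days into September → 2041-09-24.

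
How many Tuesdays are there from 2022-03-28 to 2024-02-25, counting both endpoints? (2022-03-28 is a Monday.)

100

2022-03-28 is a Monday; the first Tuesday on or after it is 2022-03-29 (1 day later).
From 2022-03-29 to 2024-02-25: 277 + 365 + 56 = 698 days (rest of 2022, 2023, to 2024-02-25 in 2024).
698 ÷ 7 = 99 full weeks with remainder 5, so 99 more Tuesdays after the first → 100.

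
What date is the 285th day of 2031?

January has 31 days (285 − 31 = 254 remain).
February has 28 days (254 − 28 = 226 remain).
March has 31 days (226 − 31 = 195 remain).
April has 30 days (195 − 30 = 165 remain).
May has 31 days (165 − 31 = 134 remain).
June has 30 days (134 − 30 = 104 remain).
July has 31 days (104 − 31 = 73 remain).
August has 31 days (73 − 31 = 42 remain).
September has 30 days (42 − 30 = 12 remain).
12 into October → October 12.

12 October 2031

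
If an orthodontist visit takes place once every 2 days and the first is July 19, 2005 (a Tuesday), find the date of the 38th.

The 38th occurrence is 37 intervals after the first: 37 × 2 = 74 days after July 19, 2005.
July has 31 days — 12 days to the end of July leaves 62.
August has 31 days (31 left).
September has 30 days (1 left).
1 day into October → October 1, 2005.

October 1, 2005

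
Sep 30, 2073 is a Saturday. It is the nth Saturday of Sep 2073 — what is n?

Day 30 falls in week ⌈30/7⌉ of the month.
Days 1–7 hold the 1st Saturday, 8–14 the 2nd, 15–21 the 3rd, 22–28 the 4th, 29–31 the 5th.
30 is in the range for the 5th.

5th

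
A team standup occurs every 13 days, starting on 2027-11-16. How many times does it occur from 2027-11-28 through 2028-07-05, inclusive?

17

Occurrences land 13·i days after 2027-11-16 for i = 0, 1, 2, …
2027-11-28 is 12 days after the start; 12 ÷ 13 = 0 remainder 12; since the remainder is 12, round up to i = 1. First occurrence in the window: #2 on 2027-11-29 (1×13 = 13 days in).
2028-07-05 is 232 days after the start; 232 ÷ 13 = 17 remainder 11. Last occurrence in the window: #18 on 2028-06-24.
Occurrences #2 through #18: 17 in total.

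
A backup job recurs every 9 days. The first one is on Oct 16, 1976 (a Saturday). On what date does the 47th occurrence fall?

The 47th occurrence is 46 intervals after the first: 46 × 9 = 414 days after Oct 16, 1976.
Oct has 31 days — 15 days to the end of Oct leaves 399.
Nov has 30 days (369 left).
Dec has 31 days (338 left).
Jan has 31 days (307 left).
Feb has 28 days (279 left).
Mar has 31 days (248 left).
Apr has 30 days (218 left).
May has 31 days (187 left).
Jun has 30 days (157 left).
Jul has 31 days (126 left).
Aug has 31 days (95 left).
Sep has 30 days (65 left).
Oct has 31 days (34 left).
Nov has 30 days (4 left).
4 days into Dec → Dec 4, 1977.

Dec 4, 1977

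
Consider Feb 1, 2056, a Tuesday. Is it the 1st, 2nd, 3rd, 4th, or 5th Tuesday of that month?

1st

Day 1 falls in week ⌈1/7⌉ of the month.
Days 1–7 hold the 1st Tuesday, 8–14 the 2nd, 15–21 the 3rd, 22–28 the 4th, 29–31 the 5th.
1 is in the range for the 1st.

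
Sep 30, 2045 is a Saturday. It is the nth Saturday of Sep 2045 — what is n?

Day 30 falls in week ⌈30/7⌉ of the month.
Days 1–7 hold the 1st Saturday, 8–14 the 2nd, 15–21 the 3rd, 22–28 the 4th, 29–31 the 5th.
30 is in the range for the 5th.

5th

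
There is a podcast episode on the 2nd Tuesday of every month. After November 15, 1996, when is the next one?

November 1996 starts on a Friday; its first Tuesday is the 5th, so the 2nd Tuesday is the 12th — November 12, 1996.
That is not after November 15, 1996, so look at December 1996.
December 1996 starts on a Sunday; its first Tuesday is the 3rd, so the 2nd Tuesday is the 10th — December 10, 1996.

December 10, 1996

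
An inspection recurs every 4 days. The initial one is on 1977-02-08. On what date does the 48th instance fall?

1977-08-15

The 48th occurrence is 47 intervals after the first: 47 × 4 = 188 days after 1977-02-08.
February has 28 days — 20 days to the end of February leaves 168.
March has 31 days (137 left).
April has 30 days (107 left).
May has 31 days (76 left).
June has 30 days (46 left).
July has 31 days (15 left).
15 days into August → 1977-08-15.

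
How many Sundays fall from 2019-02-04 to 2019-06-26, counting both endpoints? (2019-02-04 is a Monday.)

20

2019-02-04 is a Monday; the first Sunday on or after it is 2019-02-10 (6 days later).
From 2019-02-10 to 2019-06-26: 18 + 31 + 30 + 31 + 26 = 136 days (rest of February, March, April, May, June).
136 ÷ 7 = 19 full weeks with remainder 3, so 19 more Sundays after the first → 20.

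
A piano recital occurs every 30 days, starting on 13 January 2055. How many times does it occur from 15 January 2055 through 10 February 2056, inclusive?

Occurrences land 30·i days after 13 January 2055 for i = 0, 1, 2, …
15 January 2055 is 2 days after the start; 2 ÷ 30 = 0 remainder 2; since the remainder is 2, round up to i = 1. First occurrence in the window: #2 on 12 February 2055 (1×30 = 30 days in).
10 February 2056 is 393 days after the start; 393 ÷ 30 = 13 remainder 3. Last occurrence in the window: #14 on 7 February 2056.
Occurrences #2 through #14: 13 in total.

13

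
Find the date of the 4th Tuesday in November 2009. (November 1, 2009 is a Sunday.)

24 November 2009

November 2009 begins on a Sunday, so the first Tuesday is November 3 (2 days later).
The 4th Tuesday is 3 weeks later: 3 + 21 = 24.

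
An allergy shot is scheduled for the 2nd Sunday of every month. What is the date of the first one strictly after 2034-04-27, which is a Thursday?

2034-05-14

April 2034 starts on a Saturday; its first Sunday is the 2nd, so the 2nd Sunday is the 9th — 2034-04-09.
That is not after 2034-04-27, so look at May 2034.
May 2034 starts on a Monday; its first Sunday is the 7th, so the 2nd Sunday is the 14th — 2034-05-14.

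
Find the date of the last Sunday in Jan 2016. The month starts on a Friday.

Jan 31, 2016

Jan 2016 begins on a Friday, so the first Sunday is Jan 3 (2 days later).
Jan 2016 has 31 days. Adding weeks: 3, 10, 17, 24, 31 — the last one ≤ 31 is the 31st.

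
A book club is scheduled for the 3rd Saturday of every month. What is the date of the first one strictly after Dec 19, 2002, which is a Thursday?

Dec 2002 starts on a Sunday; its first Saturday is the 7th, so the 3rd Saturday is the 21st — Dec 21, 2002.
Dec 21, 2002 is after Dec 19, 2002, so that is the next one.

Dec 21, 2002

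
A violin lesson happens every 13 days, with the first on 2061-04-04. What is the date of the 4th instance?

The 4th occurrence is 3 intervals after the first: 3 × 13 = 39 days after 2061-04-04.
April has 30 days — 26 days to the end of April leaves 13.
13 days into May → 2061-05-13.

2061-05-13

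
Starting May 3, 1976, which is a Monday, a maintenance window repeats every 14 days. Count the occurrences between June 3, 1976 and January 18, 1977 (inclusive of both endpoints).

16

Occurrences land 14·i days after May 3, 1976 for i = 0, 1, 2, …
June 3, 1976 is 31 days after the start; 31 ÷ 14 = 2 remainder 3; since the remainder is 3, round up to i = 3. First occurrence in the window: #4 on June 14, 1976 (3×14 = 42 days in).
January 18, 1977 is 260 days after the start; 260 ÷ 14 = 18 remainder 8. Last occurrence in the window: #19 on January 10, 1977.
Occurrences #4 through #19: 16 in total.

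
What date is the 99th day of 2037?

2037-04-09

January has 31 days (99 − 31 = 68 remain).
February has 28 days (68 − 28 = 40 remain).
March has 31 days (40 − 31 = 9 remain).
9 into April → April 9.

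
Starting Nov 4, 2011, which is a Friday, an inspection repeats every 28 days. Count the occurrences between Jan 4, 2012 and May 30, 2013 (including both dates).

18

Occurrences land 28·i days after Nov 4, 2011 for i = 0, 1, 2, …
Jan 4, 2012 is 61 days after the start; 61 ÷ 28 = 2 remainder 5; since the remainder is 5, round up to i = 3. First occurrence in the window: #4 on Jan 27, 2012 (3×28 = 84 days in).
May 30, 2013 is 573 days after the start; 573 ÷ 28 = 20 remainder 13. Last occurrence in the window: #21 on May 17, 2013.
Occurrences #4 through #21: 18 in total.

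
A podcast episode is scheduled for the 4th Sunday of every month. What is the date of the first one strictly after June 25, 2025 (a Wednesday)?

June 2025 starts on a Sunday; its first Sunday is the 1st, so the 4th Sunday is the 22nd — June 22, 2025.
That is not after June 25, 2025, so look at July 2025.
July 2025 starts on a Tuesday; its first Sunday is the 6th, so the 4th Sunday is the 27th — July 27, 2025.

July 27, 2025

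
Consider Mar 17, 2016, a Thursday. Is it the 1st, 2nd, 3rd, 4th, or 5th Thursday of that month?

3rd

Day 17 falls in week ⌈17/7⌉ of the month.
Days 1–7 hold the 1st Thursday, 8–14 the 2nd, 15–21 the 3rd, 22–28 the 4th, 29–31 the 5th.
17 is in the range for the 3rd.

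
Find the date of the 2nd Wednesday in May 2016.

May 2016 begins on a Sunday, so the first Wednesday is May 4 (3 days later).
The 2nd Wednesday is 1 weeks later: 4 + 7 = 11.

2016-05-11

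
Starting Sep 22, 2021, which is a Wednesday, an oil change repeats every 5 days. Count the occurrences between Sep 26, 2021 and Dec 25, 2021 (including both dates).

Occurrences land 5·i days after Sep 22, 2021 for i = 0, 1, 2, …
Sep 26, 2021 is 4 days after the start; 4 ÷ 5 = 0 remainder 4; since the remainder is 4, round up to i = 1. First occurrence in the window: #2 on Sep 27, 2021 (1×5 = 5 days in).
Dec 25, 2021 is 94 days after the start; 94 ÷ 5 = 18 remainder 4. Last occurrence in the window: #19 on Dec 21, 2021.
Occurrences #2 through #19: 18 in total.

18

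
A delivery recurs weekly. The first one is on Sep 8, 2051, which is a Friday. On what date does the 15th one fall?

Dec 15, 2051

The 15th occurrence is 14 intervals after the first: 14 × 7 = 98 days after Sep 8, 2051.
Sep has 30 days — 22 days to the end of Sep leaves 76.
Oct has 31 days (45 left).
Nov has 30 days (15 left).
15 days into Dec → Dec 15, 2051.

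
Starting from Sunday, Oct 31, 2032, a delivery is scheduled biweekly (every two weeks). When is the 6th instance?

The 6th occurrence is 5 intervals after the first: 5 × 14 = 70 days after Oct 31, 2032.
Oct has 31 days — 0 days to the end of Oct leaves 70.
Nov has 30 days (40 left).
Dec has 31 days (9 left).
9 days into Jan → Jan 9, 2033.

Jan 9, 2033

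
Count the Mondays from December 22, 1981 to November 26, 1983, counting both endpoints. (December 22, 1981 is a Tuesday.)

100

December 22, 1981 is a Tuesday; the first Monday on or after it is December 28, 1981 (6 days later).
From December 28, 1981 to November 26, 1983: 3 + 365 + 330 = 698 days (rest of 1981, 1982, to November 26, 1983 in 1983).
698 ÷ 7 = 99 full weeks with remainder 5, so 99 more Mondays after the first → 100.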